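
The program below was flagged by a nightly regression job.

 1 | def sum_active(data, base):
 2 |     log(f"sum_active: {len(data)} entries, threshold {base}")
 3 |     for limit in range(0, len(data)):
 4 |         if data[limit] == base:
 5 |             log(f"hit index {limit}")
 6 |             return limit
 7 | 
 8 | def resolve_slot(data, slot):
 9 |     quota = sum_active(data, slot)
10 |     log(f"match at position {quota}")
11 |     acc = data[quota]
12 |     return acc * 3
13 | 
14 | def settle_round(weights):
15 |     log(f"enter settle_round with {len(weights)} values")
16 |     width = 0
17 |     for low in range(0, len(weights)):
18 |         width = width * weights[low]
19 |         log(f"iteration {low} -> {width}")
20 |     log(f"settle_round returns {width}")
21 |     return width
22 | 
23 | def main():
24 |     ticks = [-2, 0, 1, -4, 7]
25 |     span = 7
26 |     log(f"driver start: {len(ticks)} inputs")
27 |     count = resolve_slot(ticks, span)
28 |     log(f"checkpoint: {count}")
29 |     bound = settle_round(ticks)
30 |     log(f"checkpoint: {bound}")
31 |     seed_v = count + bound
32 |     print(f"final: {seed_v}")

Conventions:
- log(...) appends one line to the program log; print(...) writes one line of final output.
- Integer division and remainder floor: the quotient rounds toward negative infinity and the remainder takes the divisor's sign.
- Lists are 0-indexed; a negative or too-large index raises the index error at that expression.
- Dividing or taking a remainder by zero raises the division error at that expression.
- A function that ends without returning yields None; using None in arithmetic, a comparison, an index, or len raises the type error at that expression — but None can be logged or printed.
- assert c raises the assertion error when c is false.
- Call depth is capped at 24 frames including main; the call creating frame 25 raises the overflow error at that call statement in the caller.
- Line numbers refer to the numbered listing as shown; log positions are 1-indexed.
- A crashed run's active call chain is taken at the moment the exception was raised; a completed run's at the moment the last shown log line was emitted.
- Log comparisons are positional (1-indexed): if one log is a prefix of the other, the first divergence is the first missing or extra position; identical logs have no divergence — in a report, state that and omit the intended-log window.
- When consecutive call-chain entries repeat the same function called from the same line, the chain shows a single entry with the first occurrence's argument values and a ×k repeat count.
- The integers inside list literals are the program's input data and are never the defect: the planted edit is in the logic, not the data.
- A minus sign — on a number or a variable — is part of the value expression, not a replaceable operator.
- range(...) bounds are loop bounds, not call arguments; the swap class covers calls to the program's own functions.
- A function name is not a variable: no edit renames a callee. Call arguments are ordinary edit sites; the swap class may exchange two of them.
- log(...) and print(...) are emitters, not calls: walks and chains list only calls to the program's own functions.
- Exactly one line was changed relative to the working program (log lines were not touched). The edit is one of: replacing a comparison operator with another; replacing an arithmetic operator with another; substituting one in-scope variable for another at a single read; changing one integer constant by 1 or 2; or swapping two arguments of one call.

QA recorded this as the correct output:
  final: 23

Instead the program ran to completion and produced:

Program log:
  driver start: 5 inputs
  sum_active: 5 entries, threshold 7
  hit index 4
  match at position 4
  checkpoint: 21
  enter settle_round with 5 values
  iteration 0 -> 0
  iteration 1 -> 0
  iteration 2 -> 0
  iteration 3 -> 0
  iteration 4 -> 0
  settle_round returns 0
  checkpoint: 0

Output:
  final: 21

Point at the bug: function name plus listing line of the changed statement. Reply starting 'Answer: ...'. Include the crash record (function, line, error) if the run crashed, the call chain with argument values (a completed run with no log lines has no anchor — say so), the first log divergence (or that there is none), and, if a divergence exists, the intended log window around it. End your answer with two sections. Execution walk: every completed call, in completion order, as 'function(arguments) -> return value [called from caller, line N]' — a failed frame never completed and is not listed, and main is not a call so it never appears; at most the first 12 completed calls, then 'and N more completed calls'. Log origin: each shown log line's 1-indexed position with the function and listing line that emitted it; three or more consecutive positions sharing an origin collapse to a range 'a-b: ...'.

Answer: the defect is in settle_round at line 18.
The tell: At log position 7 the runs split — shown 'iteration 0 -> 0', but the working version logs 'iteration 0 -> -2'.
Call chain: main.
First divergence: at position 7 the run shows 'iteration 0 -> 0' where the working version logs 'iteration 0 -> -2'.
Intended log window:
  5: checkpoint: 21
  6: enter settle_round with 5 values
  7: iteration 0 -> -2
  8: iteration 1 -> -2
Execution walk:
  sum_active([-2, 0, 1, -4, 7], 7) -> 4  [called from resolve_slot, line 9]
  resolve_slot([-2, 0, 1, -4, 7], 7) -> 21  [called from main, line 27]
  settle_round([-2, 0, 1, -4, 7]) -> 0  [called from main, line 29]
Origin of each log line:
  1 — main, line 26
  2 — sum_active, line 2
  3 — sum_active, line 5
  4 — resolve_slot, line 10
  5 — main, line 28
  6 — settle_round, line 15
  7-11 — settle_round, line 19
  12 — settle_round, line 20
  13 — main, line 30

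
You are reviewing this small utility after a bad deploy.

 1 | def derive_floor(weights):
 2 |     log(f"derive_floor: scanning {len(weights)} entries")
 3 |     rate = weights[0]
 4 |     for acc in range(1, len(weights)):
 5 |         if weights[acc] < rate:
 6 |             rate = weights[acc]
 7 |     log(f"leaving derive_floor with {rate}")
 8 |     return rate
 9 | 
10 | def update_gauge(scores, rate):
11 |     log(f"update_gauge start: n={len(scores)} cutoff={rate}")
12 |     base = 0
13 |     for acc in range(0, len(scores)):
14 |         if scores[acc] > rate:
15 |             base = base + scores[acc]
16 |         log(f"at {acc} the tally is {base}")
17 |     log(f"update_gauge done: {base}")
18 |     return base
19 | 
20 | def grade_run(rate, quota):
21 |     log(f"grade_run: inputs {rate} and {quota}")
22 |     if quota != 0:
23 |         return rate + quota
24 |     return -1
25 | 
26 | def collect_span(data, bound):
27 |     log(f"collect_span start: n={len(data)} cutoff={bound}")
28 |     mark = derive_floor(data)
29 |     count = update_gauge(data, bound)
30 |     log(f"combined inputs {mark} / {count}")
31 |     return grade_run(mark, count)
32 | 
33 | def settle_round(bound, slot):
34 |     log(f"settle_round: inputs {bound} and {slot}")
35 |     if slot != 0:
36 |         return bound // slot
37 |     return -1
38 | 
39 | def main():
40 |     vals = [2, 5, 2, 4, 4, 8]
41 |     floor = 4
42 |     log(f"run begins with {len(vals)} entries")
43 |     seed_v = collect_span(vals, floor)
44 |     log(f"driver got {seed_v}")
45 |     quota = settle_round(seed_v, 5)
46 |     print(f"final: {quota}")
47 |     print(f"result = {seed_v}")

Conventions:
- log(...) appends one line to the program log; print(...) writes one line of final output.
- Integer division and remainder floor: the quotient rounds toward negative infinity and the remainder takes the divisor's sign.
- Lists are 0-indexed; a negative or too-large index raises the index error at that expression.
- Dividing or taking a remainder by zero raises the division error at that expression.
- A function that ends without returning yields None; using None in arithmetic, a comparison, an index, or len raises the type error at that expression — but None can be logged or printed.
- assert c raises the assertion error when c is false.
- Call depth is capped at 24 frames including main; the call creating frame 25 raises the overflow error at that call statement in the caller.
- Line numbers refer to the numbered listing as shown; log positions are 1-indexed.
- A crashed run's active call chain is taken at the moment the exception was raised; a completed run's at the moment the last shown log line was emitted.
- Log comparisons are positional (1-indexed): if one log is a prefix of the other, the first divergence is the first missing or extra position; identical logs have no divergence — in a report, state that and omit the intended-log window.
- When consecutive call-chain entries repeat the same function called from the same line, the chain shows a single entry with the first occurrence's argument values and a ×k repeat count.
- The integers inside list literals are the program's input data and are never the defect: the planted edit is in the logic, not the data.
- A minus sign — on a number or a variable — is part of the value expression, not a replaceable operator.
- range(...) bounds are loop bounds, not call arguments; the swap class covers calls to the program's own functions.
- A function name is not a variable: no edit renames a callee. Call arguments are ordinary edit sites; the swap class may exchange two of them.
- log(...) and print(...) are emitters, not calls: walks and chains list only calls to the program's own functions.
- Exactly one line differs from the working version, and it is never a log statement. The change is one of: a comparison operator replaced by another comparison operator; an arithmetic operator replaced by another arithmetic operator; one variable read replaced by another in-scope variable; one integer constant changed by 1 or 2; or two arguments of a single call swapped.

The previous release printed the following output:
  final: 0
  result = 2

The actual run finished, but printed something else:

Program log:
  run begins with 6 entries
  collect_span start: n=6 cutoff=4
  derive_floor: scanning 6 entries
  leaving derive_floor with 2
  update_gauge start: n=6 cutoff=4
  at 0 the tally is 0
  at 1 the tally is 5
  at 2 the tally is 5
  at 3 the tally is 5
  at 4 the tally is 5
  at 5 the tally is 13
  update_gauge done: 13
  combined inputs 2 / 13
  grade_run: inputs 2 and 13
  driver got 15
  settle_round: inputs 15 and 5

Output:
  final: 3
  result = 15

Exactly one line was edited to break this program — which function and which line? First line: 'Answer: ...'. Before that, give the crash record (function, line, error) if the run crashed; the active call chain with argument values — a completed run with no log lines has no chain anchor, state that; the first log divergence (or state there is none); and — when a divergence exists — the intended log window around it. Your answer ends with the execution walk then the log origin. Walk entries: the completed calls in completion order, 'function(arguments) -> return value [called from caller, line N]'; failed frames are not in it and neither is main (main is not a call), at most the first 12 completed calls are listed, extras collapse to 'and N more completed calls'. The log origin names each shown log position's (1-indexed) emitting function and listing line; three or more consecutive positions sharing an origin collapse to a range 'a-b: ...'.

Answer: the defect is in grade_run at line 23.
The tell: At log position 15 the runs split — shown 'driver got 15', but the working version logs 'driver got 2'.
Call chain: main -> settle_round(15, 5) (called at line 45).
First divergence: position 15 — the shown line 'driver got 15' should read 'driver got 2'.
Intended log window:
  13: combined inputs 2 / 13
  14: grade_run: inputs 2 and 13
  15: driver got 2
  16: settle_round: inputs 2 and 5
Execution walk:
  derive_floor([2, 5, 2, 4, 4, 8]) -> 2  [called from collect_span, line 28]
  update_gauge([2, 5, 2, 4, 4, 8], 4) -> 13  [called from collect_span, line 29]
  grade_run(2, 13) -> 15  [called from collect_span, line 31]
  collect_span([2, 5, 2, 4, 4, 8], 4) -> 15  [called from main, line 43]
  settle_round(15, 5) -> 3  [called from main, line 45]
Log origin:
  1 — main, line 42
  2 — collect_span, line 27
  3 — derive_floor, line 2
  4 — derive_floor, line 7
  5 — update_gauge, line 11
  6-11 — update_gauge, line 16
  12 — update_gauge, line 17
  13 — collect_span, line 30
  14 — grade_run, line 21
  15 — main, line 44
  16 — settle_round, line 34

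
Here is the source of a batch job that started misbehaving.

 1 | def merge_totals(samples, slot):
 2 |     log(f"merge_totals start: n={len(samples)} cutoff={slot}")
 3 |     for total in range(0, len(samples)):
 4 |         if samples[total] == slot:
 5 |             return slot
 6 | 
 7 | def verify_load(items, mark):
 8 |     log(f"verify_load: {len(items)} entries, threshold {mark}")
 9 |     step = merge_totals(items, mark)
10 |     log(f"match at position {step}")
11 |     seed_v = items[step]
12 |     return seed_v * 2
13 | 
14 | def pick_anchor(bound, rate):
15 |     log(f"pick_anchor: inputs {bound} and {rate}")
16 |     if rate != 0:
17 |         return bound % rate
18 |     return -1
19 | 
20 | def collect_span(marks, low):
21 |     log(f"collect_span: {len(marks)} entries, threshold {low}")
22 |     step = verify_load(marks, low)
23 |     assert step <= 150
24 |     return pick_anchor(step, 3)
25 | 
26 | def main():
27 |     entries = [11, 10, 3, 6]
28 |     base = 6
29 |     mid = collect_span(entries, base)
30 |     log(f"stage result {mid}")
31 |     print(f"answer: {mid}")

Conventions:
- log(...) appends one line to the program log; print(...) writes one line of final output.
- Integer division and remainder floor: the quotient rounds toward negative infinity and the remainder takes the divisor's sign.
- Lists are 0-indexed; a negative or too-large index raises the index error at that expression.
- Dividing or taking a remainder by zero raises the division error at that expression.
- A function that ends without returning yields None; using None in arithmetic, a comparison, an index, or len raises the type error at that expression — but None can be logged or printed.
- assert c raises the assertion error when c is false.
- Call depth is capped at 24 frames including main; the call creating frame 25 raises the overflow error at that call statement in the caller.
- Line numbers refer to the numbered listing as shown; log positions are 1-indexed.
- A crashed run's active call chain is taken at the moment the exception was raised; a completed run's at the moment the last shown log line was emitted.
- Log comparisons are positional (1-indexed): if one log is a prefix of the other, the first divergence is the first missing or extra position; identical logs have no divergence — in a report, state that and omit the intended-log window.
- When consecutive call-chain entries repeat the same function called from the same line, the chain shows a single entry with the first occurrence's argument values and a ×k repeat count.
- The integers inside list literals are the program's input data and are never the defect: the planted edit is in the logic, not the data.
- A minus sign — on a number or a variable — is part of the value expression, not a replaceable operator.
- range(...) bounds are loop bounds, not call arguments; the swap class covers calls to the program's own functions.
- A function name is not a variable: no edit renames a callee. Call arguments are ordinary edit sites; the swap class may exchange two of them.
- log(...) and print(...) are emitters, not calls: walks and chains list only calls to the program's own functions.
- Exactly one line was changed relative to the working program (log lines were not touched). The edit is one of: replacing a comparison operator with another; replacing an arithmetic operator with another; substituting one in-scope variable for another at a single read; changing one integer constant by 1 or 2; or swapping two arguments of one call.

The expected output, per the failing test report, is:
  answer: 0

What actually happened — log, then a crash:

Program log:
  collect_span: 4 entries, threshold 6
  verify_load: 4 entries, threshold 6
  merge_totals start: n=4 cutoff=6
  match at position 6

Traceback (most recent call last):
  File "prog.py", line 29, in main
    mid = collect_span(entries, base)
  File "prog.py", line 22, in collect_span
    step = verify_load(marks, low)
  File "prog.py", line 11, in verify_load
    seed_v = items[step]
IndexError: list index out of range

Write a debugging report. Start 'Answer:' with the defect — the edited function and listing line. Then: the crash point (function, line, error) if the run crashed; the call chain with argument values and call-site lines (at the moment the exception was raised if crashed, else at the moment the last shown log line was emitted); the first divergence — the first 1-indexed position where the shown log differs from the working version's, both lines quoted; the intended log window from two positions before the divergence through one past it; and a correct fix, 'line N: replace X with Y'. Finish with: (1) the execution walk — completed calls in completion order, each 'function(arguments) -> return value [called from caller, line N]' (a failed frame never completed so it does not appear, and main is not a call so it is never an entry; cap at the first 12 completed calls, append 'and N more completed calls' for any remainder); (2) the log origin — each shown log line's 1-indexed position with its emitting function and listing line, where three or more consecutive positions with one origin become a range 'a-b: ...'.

Answer: the defect is in merge_totals at line 5.
Core observation: Everything matches until log position 4, which reads 'match at position 6' in place of 'match at position 3'.
Crash: verify_load, line 11, IndexError.
Call chain: main -> collect_span([11, 10, 3, 6], 6) (called at line 29) -> verify_load([11, 10, 3, 6], 6) (called at line 22).
First divergence: position 4 — the shown line 'match at position 6' should read 'match at position 3'.
Intended log window:
  2: verify_load: 4 entries, threshold 6
  3: merge_totals start: n=4 cutoff=6
  4: match at position 3
  5: pick_anchor: inputs 12 and 3
Execution walk:
  merge_totals([11, 10, 3, 6], 6) -> 6  [called from verify_load, line 9]
Log origins:
  1: from collect_span, line 21
  2: from verify_load, line 8
  3: from merge_totals, line 2
  4: from verify_load, line 10
A correct fix: line 5: replace `slot` with `total`.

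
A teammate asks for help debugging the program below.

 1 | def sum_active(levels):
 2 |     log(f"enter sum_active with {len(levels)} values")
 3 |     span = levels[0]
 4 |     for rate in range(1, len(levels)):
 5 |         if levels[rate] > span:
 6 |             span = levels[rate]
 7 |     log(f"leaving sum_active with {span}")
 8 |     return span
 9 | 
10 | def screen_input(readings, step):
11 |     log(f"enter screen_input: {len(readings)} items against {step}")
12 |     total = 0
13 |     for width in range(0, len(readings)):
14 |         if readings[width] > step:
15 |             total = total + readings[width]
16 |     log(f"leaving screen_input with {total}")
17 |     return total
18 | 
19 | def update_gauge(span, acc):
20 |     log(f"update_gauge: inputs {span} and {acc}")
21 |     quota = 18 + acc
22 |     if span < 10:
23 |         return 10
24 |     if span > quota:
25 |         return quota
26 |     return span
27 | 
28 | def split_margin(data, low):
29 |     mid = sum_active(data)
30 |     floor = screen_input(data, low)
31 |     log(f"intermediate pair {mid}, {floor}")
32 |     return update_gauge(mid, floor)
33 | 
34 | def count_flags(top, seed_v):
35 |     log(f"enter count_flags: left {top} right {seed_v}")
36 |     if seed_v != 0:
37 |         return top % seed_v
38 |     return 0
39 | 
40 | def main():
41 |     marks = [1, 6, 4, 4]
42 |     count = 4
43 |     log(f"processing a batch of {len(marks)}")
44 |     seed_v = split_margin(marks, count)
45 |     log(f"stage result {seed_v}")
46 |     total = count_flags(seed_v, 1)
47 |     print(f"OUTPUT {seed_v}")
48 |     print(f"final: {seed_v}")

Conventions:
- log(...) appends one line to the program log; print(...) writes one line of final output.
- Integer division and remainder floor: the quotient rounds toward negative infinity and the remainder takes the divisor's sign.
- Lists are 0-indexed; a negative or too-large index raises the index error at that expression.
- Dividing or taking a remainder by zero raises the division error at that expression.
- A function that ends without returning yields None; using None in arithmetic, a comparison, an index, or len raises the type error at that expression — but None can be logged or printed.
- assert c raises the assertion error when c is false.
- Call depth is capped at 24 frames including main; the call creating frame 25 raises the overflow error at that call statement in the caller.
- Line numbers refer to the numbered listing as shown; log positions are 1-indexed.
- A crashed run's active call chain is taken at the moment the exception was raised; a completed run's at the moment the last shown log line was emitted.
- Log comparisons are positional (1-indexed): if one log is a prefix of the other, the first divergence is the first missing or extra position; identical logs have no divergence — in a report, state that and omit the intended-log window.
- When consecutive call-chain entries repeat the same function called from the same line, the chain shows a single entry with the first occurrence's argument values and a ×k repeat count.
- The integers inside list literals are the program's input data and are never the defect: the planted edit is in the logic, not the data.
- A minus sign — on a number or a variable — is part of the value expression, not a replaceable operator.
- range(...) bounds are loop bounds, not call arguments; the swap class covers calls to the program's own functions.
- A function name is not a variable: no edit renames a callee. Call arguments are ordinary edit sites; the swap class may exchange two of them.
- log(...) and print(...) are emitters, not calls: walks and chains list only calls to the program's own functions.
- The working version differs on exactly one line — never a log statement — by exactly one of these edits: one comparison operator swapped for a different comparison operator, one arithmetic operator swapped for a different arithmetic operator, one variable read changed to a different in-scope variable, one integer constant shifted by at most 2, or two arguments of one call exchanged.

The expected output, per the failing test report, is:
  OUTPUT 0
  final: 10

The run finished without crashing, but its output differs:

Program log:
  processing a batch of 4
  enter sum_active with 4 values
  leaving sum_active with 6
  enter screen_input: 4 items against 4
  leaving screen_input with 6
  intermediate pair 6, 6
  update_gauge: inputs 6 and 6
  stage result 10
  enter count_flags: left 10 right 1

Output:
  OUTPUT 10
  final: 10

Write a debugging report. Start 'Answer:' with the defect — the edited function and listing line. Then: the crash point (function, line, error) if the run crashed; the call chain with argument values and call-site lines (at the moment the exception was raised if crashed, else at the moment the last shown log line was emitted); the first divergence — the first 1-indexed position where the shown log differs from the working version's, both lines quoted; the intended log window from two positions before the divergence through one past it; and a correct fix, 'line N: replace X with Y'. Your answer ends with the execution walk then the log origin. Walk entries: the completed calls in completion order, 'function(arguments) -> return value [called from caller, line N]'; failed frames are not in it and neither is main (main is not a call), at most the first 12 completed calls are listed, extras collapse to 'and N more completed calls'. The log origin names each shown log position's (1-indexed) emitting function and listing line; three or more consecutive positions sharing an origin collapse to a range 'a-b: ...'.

Answer: the defect is in main at line 47.
Key fact: The logs agree in full; only the final output differs.
Call chain: main -> count_flags(10, 1) (called at line 46).
First divergence: none (the log streams are identical).
Execution walk:
  sum_active([1, 6, 4, 4]) -> 6  [called from split_margin, line 29]
  screen_input([1, 6, 4, 4], 4) -> 6  [called from split_margin, line 30]
  update_gauge(6, 6) -> 10  [called from split_margin, line 32]
  split_margin([1, 6, 4, 4], 4) -> 10  [called from main, line 44]
  count_flags(10, 1) -> 0  [called from main, line 46]
Log origins:
  1 — main, line 43
  2 — sum_active, line 2
  3 — sum_active, line 7
  4 — screen_input, line 11
  5 — screen_input, line 16
  6 — split_margin, line 31
  7 — update_gauge, line 20
  8 — main, line 45
  9 — count_flags, line 35
A correct fix: line 47: replace `seed_v` with `total`.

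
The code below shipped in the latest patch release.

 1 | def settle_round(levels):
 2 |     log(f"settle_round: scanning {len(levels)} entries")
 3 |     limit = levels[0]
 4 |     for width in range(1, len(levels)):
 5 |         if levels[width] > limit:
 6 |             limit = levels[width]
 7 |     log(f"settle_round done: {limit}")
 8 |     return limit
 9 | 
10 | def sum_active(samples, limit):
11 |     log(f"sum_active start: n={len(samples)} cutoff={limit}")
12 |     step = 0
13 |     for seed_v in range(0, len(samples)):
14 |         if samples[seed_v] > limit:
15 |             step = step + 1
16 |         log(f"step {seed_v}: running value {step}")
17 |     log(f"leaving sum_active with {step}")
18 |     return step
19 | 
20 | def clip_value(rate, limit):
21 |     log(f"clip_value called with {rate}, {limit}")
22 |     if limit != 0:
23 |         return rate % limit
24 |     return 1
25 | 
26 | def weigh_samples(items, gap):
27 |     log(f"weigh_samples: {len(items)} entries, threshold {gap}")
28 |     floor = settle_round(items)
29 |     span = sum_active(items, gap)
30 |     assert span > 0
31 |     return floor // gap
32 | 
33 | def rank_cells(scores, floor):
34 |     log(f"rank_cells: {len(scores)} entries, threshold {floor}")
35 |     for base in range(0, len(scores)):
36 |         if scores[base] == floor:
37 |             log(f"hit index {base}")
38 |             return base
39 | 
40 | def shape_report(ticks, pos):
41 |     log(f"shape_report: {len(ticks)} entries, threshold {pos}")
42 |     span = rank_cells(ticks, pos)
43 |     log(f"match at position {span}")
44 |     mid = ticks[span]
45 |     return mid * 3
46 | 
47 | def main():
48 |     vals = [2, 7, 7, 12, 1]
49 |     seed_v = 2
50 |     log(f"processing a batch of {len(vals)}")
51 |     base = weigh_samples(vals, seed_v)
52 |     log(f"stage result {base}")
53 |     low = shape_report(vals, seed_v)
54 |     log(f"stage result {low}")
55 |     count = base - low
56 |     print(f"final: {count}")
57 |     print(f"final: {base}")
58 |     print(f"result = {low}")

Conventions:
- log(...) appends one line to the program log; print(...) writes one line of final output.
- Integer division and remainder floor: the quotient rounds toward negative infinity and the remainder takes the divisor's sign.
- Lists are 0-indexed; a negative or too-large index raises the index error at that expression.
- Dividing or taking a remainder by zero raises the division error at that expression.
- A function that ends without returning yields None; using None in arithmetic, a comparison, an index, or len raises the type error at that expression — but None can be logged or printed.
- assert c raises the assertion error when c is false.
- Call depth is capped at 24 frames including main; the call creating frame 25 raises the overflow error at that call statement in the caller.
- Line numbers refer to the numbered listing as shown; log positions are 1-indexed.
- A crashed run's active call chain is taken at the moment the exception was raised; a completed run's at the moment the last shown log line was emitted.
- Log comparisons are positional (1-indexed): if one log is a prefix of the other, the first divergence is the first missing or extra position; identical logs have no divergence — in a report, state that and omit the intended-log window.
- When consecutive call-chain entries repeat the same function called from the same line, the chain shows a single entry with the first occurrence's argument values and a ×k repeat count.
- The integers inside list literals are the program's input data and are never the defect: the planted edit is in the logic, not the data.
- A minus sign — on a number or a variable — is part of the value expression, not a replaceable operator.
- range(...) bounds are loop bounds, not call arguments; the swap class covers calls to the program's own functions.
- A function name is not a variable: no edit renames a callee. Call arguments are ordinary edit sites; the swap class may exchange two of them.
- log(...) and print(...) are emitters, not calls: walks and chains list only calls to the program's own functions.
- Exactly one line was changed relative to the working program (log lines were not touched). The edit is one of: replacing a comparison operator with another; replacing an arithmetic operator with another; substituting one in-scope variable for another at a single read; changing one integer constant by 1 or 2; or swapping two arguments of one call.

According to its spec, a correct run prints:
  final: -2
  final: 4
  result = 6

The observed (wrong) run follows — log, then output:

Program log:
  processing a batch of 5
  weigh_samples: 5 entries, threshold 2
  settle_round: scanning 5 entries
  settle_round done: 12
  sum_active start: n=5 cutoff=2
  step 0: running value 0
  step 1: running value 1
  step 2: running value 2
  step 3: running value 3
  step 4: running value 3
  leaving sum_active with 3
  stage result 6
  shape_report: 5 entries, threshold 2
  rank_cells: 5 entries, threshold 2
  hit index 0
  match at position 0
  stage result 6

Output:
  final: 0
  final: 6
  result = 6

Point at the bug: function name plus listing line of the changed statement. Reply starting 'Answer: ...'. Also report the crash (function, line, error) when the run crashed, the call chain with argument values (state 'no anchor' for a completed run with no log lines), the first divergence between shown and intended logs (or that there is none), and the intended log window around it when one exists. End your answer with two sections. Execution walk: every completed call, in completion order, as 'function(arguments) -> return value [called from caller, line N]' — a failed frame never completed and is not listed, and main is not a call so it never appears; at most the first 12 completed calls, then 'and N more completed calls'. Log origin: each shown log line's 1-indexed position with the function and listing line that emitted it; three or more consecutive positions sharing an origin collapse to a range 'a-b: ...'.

Answer: the defect is in weigh_samples at line 31.
The tell: At log position 12 the runs split — shown 'stage result 6', but the working version logs 'stage result 4'.
Call chain: main.
First divergence: at position 12 the run shows 'stage result 6' where the working version logs 'stage result 4'.
Intended log window:
  10: step 4: running value 3
  11: leaving sum_active with 3
  12: stage result 4
  13: shape_report: 5 entries, threshold 2
Execution walk:
  settle_round([2, 7, 7, 12, 1]) -> 12  [called from weigh_samples, line 28]
  sum_active([2, 7, 7, 12, 1], 2) -> 3  [called from weigh_samples, line 29]
  weigh_samples([2, 7, 7, 12, 1], 2) -> 6  [called from main, line 51]
  rank_cells([2, 7, 7, 12, 1], 2) -> 0  [called from shape_report, line 42]
  shape_report([2, 7, 7, 12, 1], 2) -> 6  [called from main, line 53]
Origin of each log line:
  1: from main, line 50
  2: from weigh_samples, line 27
  3: from settle_round, line 2
  4: from settle_round, line 7
  5: from sum_active, line 11
  6-10: from sum_active, line 16
  11: from sum_active, line 17
  12: from main, line 52
  13: from shape_report, line 41
  14: from rank_cells, line 34
  15: from rank_cells, line 37
  16: from shape_report, line 43
  17: from main, line 54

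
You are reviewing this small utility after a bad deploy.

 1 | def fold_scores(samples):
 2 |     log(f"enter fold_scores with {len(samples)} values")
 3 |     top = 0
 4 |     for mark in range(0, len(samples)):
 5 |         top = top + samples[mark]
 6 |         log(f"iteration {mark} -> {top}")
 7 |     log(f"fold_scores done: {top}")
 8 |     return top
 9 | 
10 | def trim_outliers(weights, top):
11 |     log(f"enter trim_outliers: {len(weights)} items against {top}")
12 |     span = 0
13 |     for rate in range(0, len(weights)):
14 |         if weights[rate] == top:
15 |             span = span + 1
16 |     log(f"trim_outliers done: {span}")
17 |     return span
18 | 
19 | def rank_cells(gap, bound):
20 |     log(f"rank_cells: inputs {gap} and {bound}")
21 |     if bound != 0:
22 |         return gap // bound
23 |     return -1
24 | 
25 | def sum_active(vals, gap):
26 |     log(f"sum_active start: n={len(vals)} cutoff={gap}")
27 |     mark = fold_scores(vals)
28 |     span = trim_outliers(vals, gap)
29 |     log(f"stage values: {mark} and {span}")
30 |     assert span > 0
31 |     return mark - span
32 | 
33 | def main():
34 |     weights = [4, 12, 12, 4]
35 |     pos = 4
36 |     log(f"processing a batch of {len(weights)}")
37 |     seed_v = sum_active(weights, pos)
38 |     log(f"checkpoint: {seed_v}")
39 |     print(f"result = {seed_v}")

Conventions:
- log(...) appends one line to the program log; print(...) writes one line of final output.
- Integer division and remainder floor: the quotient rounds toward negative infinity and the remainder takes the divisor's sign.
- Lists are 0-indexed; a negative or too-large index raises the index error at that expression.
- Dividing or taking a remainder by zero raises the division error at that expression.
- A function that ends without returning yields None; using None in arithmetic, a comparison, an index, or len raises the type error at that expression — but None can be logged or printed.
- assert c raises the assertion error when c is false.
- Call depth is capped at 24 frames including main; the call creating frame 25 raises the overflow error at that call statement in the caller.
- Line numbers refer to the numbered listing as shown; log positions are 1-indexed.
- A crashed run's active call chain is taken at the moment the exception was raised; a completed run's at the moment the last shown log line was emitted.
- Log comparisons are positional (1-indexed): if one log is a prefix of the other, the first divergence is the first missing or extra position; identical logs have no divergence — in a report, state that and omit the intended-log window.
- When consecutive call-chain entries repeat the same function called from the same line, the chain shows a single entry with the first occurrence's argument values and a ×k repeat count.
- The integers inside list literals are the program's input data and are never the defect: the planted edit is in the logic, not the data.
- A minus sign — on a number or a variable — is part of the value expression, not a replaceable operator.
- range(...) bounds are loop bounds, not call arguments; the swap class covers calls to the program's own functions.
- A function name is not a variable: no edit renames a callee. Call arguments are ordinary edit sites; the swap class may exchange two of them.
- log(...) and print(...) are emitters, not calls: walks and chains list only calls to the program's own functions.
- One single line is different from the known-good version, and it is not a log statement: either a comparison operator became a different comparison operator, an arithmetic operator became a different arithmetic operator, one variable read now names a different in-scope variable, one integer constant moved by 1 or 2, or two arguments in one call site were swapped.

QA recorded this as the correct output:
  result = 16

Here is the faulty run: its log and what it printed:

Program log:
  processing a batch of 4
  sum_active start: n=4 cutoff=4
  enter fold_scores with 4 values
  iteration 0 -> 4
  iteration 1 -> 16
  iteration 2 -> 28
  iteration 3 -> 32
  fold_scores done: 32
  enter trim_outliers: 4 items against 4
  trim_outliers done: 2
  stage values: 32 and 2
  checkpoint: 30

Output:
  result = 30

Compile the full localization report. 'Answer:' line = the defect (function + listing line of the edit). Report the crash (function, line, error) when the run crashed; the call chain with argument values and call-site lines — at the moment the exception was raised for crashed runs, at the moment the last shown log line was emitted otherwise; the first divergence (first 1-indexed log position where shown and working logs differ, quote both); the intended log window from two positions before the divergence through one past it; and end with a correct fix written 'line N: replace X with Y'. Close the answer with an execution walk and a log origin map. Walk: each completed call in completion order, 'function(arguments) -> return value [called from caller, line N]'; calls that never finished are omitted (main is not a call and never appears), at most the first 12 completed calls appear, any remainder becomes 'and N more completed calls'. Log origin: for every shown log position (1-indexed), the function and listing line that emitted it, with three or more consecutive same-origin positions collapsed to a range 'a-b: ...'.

Answer: the defect is in sum_active at line 31.
Key observation: At log position 12 the runs split — shown 'checkpoint: 30', but the working version logs 'checkpoint: 16'.
Call chain: main.
First divergence: position 12 — the shown line 'checkpoint: 30' should read 'checkpoint: 16'.
Intended log window:
  10: trim_outliers done: 2
  11: stage values: 32 and 2
  12: checkpoint: 16
Execution walk:
  fold_scores([4, 12, 12, 4]) -> 32  [called from sum_active, line 27]
  trim_outliers([4, 12, 12, 4], 4) -> 2  [called from sum_active, line 28]
  sum_active([4, 12, 12, 4], 4) -> 30  [called from main, line 37]
Log line origins:
  1 — main, line 36
  2 — sum_active, line 26
  3 — fold_scores, line 2
  4-7 — fold_scores, line 6
  8 — fold_scores, line 7
  9 — trim_outliers, line 11
  10 — trim_outliers, line 16
  11 — sum_active, line 29
  12 — main, line 38
A correct fix: line 31: replace `-` with `//`.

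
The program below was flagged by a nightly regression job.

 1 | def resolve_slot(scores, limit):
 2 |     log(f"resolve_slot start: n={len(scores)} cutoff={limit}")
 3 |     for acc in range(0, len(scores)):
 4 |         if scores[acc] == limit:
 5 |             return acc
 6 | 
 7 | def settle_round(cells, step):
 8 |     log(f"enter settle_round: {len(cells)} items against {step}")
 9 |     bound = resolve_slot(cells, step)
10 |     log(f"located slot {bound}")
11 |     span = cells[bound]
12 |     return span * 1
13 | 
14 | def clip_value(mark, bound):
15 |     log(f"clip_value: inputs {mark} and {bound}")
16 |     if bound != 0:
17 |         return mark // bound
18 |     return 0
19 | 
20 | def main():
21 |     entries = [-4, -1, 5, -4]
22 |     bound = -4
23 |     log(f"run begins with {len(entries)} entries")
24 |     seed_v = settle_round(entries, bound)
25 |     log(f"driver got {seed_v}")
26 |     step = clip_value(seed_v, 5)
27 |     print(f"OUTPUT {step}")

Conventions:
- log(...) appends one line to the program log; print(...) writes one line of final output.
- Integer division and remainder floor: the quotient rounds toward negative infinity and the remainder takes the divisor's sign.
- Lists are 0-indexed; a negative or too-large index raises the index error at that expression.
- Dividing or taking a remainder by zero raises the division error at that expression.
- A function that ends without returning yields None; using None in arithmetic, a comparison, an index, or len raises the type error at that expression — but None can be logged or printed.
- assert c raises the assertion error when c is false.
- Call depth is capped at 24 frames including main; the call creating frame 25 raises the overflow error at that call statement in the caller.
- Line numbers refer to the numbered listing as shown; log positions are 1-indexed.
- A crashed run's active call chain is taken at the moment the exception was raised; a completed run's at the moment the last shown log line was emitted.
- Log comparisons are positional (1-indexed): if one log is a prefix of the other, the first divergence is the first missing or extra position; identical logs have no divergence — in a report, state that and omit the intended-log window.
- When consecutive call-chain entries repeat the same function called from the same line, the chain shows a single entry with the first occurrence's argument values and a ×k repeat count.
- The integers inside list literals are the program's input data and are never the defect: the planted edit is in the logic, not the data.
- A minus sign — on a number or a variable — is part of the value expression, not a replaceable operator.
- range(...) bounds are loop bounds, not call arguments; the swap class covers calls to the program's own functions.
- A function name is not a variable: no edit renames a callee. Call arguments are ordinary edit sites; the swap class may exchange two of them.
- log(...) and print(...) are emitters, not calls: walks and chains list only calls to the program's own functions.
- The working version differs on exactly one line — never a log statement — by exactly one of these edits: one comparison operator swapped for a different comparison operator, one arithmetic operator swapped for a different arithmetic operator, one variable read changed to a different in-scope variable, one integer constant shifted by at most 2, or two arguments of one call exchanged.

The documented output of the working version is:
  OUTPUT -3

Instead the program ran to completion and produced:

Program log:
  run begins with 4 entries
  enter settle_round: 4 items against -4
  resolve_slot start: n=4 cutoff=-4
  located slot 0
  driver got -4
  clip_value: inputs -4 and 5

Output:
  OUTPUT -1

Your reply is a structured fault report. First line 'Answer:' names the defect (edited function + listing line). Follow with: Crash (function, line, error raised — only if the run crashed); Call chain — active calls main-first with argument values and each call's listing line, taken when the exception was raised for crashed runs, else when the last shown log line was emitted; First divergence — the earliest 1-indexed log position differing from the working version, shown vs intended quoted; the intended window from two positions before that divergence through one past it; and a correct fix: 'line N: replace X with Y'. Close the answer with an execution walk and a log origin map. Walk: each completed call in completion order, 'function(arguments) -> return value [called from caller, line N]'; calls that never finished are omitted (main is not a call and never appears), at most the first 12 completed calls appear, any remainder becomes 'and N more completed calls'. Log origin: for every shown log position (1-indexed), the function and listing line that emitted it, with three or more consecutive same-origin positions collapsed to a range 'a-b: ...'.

Answer: the defect is in settle_round at line 12.
Key observation: The earliest visible damage is log position 5 — 'driver got -4' rather than the intended 'driver got -12'.
Call chain: main -> clip_value(-4, 5) (called at line 26).
First divergence: position 5 — shown 'driver got -4', intended 'driver got -12'.
Intended log window:
  3: resolve_slot start: n=4 cutoff=-4
  4: located slot 0
  5: driver got -12
  6: clip_value: inputs -12 and 5
Execution walk:
  resolve_slot([-4, -1, 5, -4], -4) -> 0  [called from settle_round, line 9]
  settle_round([-4, -1, 5, -4], -4) -> -4  [called from main, line 24]
  clip_value(-4, 5) -> -1  [called from main, line 26]
Log origin:
  1: logged in main at line 23
  2: logged in settle_round at line 8
  3: logged in resolve_slot at line 2
  4: logged in settle_round at line 10
  5: logged in main at line 25
  6: logged in clip_value at line 15
A correct fix: line 12: replace `1` with `3`.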